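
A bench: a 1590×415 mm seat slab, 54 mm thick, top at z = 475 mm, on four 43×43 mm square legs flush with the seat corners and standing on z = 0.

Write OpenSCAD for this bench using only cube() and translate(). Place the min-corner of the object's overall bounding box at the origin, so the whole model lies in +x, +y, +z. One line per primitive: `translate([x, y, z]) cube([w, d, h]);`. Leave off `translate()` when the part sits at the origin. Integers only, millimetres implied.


translate([0, 0, 421]) cube([1590, 415, 54]);
cube([43, 43, 421]);
translate([0, 372, 0]) cube([43, 43, 421]);
translate([1547, 0, 0]) cube([43, 43, 421]);
translate([1547, 372, 0]) cube([43, 43, 421]);


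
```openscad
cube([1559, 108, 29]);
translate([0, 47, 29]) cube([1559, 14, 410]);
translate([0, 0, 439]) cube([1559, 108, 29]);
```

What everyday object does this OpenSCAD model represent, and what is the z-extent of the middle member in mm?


An I-beam. The web height is 410 mm.

Two wide flanges with a thin centred web — an I-beam. Overall 468 mm minus two 29 mm flanges gives a web of 468 − 2·29 = 410 mm.


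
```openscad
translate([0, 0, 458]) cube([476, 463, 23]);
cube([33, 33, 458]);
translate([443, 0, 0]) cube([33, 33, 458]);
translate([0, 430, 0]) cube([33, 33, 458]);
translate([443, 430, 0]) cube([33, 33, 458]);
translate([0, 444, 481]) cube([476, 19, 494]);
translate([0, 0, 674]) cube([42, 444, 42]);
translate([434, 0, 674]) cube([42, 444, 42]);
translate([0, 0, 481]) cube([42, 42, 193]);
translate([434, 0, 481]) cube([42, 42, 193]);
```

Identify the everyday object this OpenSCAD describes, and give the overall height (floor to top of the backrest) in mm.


A chair. The overall height is 975 mm.

A slab on four corner posts with a tall panel at the back — a chair. The seat slab sits at z = 458 with thickness 23, and the 494 mm backrest starts at the seat top, so the overall height is 458 + 23 + 494 = 975 mm.


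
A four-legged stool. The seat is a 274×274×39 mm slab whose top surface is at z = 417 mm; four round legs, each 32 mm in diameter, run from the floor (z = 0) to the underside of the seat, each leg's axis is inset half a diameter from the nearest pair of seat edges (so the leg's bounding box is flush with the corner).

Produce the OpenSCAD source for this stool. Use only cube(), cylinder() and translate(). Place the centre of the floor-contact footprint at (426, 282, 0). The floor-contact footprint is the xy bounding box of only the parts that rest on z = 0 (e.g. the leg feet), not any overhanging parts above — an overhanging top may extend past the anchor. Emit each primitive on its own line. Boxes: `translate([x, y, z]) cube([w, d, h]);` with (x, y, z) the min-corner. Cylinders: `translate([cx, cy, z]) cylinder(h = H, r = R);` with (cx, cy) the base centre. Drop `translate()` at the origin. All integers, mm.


// leg_h = 417 - 39 = 378
translate([289, 145, 378]) cube([274, 274, 39]);
translate([305, 161, 0]) cylinder(h = 378, r = 16);
translate([547, 161, 0]) cylinder(h = 378, r = 16);
translate([305, 403, 0]) cylinder(h = 378, r = 16);
translate([547, 403, 0]) cylinder(h = 378, r = 16);


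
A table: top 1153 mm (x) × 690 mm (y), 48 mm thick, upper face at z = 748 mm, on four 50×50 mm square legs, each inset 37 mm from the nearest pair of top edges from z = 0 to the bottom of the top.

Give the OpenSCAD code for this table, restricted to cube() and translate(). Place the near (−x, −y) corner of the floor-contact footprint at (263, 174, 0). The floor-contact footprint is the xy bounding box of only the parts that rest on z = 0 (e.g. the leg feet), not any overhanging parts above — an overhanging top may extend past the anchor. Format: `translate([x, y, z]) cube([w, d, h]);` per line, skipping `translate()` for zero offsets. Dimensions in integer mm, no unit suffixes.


// leg_h = 748 - 48 = 700
translate([226, 137, 700]) cube([1153, 690, 48]);
translate([263, 174, 0]) cube([50, 50, 700]);
translate([1292, 174, 0]) cube([50, 50, 700]);
translate([263, 740, 0]) cube([50, 50, 700]);
translate([1292, 740, 0]) cube([50, 50, 700]);


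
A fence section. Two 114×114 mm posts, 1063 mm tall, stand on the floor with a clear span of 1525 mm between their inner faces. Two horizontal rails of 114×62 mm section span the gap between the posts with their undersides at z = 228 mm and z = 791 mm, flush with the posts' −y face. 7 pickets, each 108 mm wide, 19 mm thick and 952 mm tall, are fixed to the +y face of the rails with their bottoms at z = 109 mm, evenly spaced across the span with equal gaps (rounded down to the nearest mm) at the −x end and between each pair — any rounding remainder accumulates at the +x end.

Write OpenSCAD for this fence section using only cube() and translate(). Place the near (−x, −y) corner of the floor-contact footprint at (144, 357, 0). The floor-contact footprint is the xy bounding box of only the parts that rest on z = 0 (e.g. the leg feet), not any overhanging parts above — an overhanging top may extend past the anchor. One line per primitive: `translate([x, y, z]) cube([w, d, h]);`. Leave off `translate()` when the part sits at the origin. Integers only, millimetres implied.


translate([144, 357, 0]) cube([114, 114, 1063]);
translate([1783, 357, 0]) cube([114, 114, 1063]);
translate([258, 357, 228]) cube([1525, 114, 62]);
translate([258, 357, 791]) cube([1525, 114, 62]);
translate([354, 471, 109]) cube([108, 19, 952]);
translate([558, 471, 109]) cube([108, 19, 952]);
translate([762, 471, 109]) cube([108, 19, 952]);
translate([966, 471, 109]) cube([108, 19, 952]);
translate([1170, 471, 109]) cube([108, 19, 952]);
translate([1374, 471, 109]) cube([108, 19, 952]);
translate([1578, 471, 109]) cube([108, 19, 952]);


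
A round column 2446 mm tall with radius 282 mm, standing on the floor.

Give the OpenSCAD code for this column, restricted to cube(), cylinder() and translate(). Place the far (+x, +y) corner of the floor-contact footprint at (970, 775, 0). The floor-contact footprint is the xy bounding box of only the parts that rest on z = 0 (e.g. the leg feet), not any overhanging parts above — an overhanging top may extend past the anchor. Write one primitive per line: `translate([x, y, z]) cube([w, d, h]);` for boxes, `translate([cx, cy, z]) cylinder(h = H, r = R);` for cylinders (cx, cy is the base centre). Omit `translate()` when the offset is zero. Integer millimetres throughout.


translate([688, 493, 0]) cylinder(h = 2446, r = 282);


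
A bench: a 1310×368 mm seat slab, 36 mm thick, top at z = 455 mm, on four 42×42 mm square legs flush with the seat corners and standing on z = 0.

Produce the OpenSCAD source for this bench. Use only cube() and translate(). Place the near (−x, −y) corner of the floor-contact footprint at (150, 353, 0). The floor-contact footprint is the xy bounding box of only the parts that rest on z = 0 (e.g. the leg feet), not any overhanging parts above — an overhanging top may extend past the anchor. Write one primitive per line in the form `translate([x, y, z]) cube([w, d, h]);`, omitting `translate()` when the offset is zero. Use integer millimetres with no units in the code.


translate([150, 353, 419]) cube([1310, 368, 36]);
translate([150, 353, 0]) cube([42, 42, 419]);
translate([150, 679, 0]) cube([42, 42, 419]);
translate([1418, 353, 0]) cube([42, 42, 419]);
translate([1418, 679, 0]) cube([42, 42, 419]);


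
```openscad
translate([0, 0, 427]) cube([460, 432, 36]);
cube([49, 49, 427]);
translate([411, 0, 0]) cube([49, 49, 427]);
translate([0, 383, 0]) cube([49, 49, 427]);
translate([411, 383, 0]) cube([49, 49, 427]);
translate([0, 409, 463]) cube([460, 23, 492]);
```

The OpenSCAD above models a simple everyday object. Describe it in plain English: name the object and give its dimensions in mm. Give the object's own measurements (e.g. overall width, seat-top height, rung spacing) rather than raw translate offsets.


A chair. The seat is a 460×432×36 mm slab with its top at z = 463 mm, on four 49×49 mm corner legs (flush with the seat edges, standing on z = 0). A flat backrest 23 mm thick, 492 mm tall, spans the full seat width and rises from the seat top along its +y edge, rear face flush with the rear of the seat.


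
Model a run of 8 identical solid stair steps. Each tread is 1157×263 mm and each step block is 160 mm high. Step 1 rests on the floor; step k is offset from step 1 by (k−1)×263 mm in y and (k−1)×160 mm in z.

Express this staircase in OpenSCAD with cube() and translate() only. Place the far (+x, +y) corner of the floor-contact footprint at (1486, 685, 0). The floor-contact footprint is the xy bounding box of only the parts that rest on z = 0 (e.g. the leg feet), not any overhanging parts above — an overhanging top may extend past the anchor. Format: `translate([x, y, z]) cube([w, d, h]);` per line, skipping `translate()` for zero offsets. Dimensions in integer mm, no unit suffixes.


translate([329, 422, 0]) cube([1157, 263, 160]);
translate([329, 685, 160]) cube([1157, 263, 160]);
translate([329, 948, 320]) cube([1157, 263, 160]);
translate([329, 1211, 480]) cube([1157, 263, 160]);
translate([329, 1474, 640]) cube([1157, 263, 160]);
translate([329, 1737, 800]) cube([1157, 263, 160]);
translate([329, 2000, 960]) cube([1157, 263, 160]);
translate([329, 2263, 1120]) cube([1157, 263, 160]);


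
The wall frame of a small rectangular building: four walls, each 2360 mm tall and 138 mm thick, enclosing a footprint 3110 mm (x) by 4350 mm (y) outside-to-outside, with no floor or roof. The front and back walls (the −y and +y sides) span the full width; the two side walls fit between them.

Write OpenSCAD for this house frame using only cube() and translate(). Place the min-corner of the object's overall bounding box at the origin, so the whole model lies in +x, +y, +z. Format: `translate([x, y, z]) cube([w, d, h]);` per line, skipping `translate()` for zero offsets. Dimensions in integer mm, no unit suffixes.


cube([3110, 138, 2360]);
translate([0, 4212, 0]) cube([3110, 138, 2360]);
translate([0, 138, 0]) cube([138, 4074, 2360]);
translate([2972, 138, 0]) cube([138, 4074, 2360]);


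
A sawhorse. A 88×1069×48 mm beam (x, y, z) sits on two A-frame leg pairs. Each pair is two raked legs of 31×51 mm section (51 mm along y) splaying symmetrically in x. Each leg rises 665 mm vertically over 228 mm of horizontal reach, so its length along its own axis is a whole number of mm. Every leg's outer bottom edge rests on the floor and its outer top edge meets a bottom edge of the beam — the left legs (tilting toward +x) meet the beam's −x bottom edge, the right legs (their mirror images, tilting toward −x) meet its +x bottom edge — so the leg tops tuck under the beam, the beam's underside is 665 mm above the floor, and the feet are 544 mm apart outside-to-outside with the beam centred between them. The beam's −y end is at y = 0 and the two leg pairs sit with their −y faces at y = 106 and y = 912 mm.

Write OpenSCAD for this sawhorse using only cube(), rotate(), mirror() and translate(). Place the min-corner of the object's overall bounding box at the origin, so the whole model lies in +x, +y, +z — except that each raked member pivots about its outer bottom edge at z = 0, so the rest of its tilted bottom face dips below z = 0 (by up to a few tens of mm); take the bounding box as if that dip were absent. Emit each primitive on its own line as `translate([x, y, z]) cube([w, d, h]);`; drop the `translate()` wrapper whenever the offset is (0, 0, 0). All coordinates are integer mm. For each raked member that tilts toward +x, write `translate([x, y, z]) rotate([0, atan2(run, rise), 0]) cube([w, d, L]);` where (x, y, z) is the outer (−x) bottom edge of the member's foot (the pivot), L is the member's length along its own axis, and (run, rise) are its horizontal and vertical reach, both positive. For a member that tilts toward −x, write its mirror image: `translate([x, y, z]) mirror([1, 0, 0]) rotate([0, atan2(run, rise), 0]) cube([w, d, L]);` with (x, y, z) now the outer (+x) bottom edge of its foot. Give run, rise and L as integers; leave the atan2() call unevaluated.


translate([228, 0, 665]) cube([88, 1069, 48]);
translate([0, 106, 0]) rotate([0, atan2(228, 665), 0]) cube([31, 51, 703]);
translate([544, 106, 0]) mirror([1, 0, 0]) rotate([0, atan2(228, 665), 0]) cube([31, 51, 703]);
translate([0, 912, 0]) rotate([0, atan2(228, 665), 0]) cube([31, 51, 703]);
translate([544, 912, 0]) mirror([1, 0, 0]) rotate([0, atan2(228, 665), 0]) cube([31, 51, 703]);


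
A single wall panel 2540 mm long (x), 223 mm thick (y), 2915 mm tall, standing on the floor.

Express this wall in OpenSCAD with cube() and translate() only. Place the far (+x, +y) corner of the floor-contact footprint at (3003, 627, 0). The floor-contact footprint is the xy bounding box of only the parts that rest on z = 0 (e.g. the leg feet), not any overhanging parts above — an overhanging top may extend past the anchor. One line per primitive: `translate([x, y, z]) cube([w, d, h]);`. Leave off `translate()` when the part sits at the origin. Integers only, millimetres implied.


translate([463, 404, 0]) cube([2540, 223, 2915]);


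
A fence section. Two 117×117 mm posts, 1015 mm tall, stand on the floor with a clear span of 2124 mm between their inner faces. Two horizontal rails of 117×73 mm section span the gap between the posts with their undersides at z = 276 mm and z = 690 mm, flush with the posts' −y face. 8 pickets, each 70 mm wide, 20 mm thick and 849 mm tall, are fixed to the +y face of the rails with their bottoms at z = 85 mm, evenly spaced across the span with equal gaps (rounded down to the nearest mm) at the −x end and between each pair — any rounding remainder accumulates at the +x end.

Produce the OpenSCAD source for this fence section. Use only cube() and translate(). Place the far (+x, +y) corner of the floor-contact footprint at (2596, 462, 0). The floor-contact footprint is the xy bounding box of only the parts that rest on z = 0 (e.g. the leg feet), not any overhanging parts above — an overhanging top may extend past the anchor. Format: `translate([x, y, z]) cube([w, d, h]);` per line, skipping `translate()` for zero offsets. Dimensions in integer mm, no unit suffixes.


translate([238, 345, 0]) cube([117, 117, 1015]);
translate([2479, 345, 0]) cube([117, 117, 1015]);
translate([355, 345, 276]) cube([2124, 117, 73]);
translate([355, 345, 690]) cube([2124, 117, 73]);
translate([528, 462, 85]) cube([70, 20, 849]);
translate([771, 462, 85]) cube([70, 20, 849]);
translate([1014, 462, 85]) cube([70, 20, 849]);
translate([1257, 462, 85]) cube([70, 20, 849]);
translate([1500, 462, 85]) cube([70, 20, 849]);
translate([1743, 462, 85]) cube([70, 20, 849]);
translate([1986, 462, 85]) cube([70, 20, 849]);
translate([2229, 462, 85]) cube([70, 20, 849]);


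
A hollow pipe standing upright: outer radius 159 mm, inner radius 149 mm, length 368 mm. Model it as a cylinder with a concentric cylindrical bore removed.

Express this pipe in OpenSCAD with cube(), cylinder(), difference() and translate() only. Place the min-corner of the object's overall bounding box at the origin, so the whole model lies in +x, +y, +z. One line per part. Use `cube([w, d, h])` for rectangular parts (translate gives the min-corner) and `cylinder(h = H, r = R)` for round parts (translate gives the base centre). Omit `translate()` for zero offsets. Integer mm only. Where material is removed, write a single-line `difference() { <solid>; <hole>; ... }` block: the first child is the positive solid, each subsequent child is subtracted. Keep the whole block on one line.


difference() { translate([159, 159, 0]) cylinder(h = 368, r = 159); translate([159, 159, 0]) cylinder(h = 368, r = 149); }


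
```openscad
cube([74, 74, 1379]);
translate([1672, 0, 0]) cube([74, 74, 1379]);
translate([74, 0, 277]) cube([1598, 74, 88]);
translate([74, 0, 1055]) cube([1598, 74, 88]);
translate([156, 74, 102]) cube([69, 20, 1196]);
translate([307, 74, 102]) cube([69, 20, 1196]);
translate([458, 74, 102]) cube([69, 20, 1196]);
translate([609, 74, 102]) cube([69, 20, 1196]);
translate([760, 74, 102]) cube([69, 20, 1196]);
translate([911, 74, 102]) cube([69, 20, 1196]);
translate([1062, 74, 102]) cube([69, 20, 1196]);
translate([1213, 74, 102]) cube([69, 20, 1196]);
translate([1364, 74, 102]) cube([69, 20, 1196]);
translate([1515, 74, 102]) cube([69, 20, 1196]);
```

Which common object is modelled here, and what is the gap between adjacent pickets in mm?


A fence section. The picket gap is 82 mm.

Two posts, two rails, 10 pickets — a fence section. Span 1598 mm holds 10 pickets of 69 mm with 11 equal gaps: ⌊(1598 − 10·69) / 11⌋ = 82 mm.


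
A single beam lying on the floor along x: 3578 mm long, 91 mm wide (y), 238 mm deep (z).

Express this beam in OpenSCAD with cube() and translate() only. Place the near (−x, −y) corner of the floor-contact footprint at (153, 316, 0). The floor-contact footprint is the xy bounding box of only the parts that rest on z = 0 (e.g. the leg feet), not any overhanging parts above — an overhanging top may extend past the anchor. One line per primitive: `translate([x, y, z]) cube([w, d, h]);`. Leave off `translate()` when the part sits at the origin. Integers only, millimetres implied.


translate([153, 316, 0]) cube([3578, 91, 238]);


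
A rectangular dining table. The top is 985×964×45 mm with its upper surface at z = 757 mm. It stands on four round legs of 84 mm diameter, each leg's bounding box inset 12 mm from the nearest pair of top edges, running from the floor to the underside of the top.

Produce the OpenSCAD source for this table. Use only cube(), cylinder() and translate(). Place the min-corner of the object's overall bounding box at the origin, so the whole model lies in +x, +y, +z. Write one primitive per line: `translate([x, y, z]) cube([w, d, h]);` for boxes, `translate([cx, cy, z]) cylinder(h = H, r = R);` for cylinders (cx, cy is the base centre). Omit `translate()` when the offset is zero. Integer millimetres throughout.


translate([0, 0, 712]) cube([985, 964, 45]);
translate([54, 54, 0]) cylinder(h = 712, r = 42);
translate([931, 54, 0]) cylinder(h = 712, r = 42);
translate([54, 910, 0]) cylinder(h = 712, r = 42);
translate([931, 910, 0]) cylinder(h = 712, r = 42);


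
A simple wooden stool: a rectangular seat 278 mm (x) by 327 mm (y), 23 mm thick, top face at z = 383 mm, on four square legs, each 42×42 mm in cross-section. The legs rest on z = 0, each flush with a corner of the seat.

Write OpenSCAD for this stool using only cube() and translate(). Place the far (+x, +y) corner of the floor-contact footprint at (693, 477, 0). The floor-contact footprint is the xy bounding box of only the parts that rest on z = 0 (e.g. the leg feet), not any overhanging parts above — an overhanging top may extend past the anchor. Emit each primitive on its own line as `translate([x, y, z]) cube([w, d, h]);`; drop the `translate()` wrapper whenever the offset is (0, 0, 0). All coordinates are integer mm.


translate([415, 150, 360]) cube([278, 327, 23]);
translate([415, 150, 0]) cube([42, 42, 360]);
translate([651, 150, 0]) cube([42, 42, 360]);
translate([415, 435, 0]) cube([42, 42, 360]);
translate([651, 435, 0]) cube([42, 42, 360]);


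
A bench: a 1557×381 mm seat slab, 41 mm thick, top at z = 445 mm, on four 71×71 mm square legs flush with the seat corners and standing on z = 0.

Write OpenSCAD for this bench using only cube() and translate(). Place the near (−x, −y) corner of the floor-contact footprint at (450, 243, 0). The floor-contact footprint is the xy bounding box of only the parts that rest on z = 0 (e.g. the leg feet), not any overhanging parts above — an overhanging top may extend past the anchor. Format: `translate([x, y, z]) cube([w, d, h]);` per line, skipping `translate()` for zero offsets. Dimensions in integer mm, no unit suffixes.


// leg_h = 445 − 41 = 404
translate([450, 243, 404]) cube([1557, 381, 41]);
translate([450, 243, 0]) cube([71, 71, 404]);
translate([450, 553, 0]) cube([71, 71, 404]);
translate([1936, 243, 0]) cube([71, 71, 404]);
translate([1936, 553, 0]) cube([71, 71, 404]);


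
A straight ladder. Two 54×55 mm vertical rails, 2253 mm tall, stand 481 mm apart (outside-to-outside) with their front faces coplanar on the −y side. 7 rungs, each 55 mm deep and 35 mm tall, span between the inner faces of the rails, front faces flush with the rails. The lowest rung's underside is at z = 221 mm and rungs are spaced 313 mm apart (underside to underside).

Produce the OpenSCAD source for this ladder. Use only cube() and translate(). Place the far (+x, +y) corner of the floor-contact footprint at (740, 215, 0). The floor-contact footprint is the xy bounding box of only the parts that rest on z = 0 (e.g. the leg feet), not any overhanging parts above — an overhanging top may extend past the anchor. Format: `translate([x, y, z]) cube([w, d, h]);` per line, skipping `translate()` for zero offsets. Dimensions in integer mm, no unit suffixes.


translate([259, 160, 0]) cube([54, 55, 2253]);
translate([686, 160, 0]) cube([54, 55, 2253]);
translate([313, 160, 221]) cube([373, 55, 35]);
translate([313, 160, 534]) cube([373, 55, 35]);
translate([313, 160, 847]) cube([373, 55, 35]);
translate([313, 160, 1160]) cube([373, 55, 35]);
translate([313, 160, 1473]) cube([373, 55, 35]);
translate([313, 160, 1786]) cube([373, 55, 35]);
translate([313, 160, 2099]) cube([373, 55, 35]);


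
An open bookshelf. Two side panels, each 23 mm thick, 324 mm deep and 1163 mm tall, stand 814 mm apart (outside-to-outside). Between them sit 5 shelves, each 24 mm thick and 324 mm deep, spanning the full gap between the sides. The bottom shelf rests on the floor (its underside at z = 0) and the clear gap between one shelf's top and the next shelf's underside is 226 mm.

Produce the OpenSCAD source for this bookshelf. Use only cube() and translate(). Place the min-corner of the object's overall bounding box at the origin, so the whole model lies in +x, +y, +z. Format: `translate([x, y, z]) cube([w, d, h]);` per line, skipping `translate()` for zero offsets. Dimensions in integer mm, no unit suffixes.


cube([23, 324, 1163]);
translate([791, 0, 0]) cube([23, 324, 1163]);
translate([23, 0, 0]) cube([768, 324, 24]);
translate([23, 0, 250]) cube([768, 324, 24]);
translate([23, 0, 500]) cube([768, 324, 24]);
translate([23, 0, 750]) cube([768, 324, 24]);
translate([23, 0, 1000]) cube([768, 324, 24]);


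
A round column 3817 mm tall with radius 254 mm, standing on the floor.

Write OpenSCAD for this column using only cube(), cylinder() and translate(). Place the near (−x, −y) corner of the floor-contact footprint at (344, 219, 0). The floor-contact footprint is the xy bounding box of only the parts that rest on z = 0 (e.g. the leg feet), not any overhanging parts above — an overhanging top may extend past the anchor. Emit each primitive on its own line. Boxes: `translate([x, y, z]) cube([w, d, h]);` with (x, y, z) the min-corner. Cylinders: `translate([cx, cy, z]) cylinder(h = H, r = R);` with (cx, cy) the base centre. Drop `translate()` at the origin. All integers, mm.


translate([598, 473, 0]) cylinder(h = 3817, r = 254);


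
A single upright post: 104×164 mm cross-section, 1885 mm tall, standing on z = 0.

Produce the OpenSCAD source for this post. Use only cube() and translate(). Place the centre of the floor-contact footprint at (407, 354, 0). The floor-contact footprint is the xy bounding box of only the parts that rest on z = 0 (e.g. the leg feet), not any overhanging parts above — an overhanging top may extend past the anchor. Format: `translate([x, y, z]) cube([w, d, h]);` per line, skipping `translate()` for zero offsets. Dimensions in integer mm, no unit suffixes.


translate([355, 272, 0]) cube([104, 164, 1885]);


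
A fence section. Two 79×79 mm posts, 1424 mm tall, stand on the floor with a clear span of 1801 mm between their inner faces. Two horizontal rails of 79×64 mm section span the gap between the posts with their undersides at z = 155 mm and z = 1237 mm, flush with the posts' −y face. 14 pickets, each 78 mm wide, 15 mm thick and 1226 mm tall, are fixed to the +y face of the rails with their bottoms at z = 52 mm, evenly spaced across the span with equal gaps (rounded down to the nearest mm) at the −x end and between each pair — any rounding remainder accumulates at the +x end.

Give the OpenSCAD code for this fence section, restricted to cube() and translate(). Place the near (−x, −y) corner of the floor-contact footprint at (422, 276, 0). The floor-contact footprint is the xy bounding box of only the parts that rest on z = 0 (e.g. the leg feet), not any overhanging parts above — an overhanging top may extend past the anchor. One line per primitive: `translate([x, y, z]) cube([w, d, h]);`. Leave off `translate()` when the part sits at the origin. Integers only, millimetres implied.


translate([422, 276, 0]) cube([79, 79, 1424]);
translate([2302, 276, 0]) cube([79, 79, 1424]);
translate([501, 276, 155]) cube([1801, 79, 64]);
translate([501, 276, 1237]) cube([1801, 79, 64]);
translate([548, 355, 52]) cube([78, 15, 1226]);
translate([673, 355, 52]) cube([78, 15, 1226]);
translate([798, 355, 52]) cube([78, 15, 1226]);
translate([923, 355, 52]) cube([78, 15, 1226]);
translate([1048, 355, 52]) cube([78, 15, 1226]);
translate([1173, 355, 52]) cube([78, 15, 1226]);
translate([1298, 355, 52]) cube([78, 15, 1226]);
translate([1423, 355, 52]) cube([78, 15, 1226]);
translate([1548, 355, 52]) cube([78, 15, 1226]);
translate([1673, 355, 52]) cube([78, 15, 1226]);
translate([1798, 355, 52]) cube([78, 15, 1226]);
translate([1923, 355, 52]) cube([78, 15, 1226]);
translate([2048, 355, 52]) cube([78, 15, 1226]);
translate([2173, 355, 52]) cube([78, 15, 1226]);


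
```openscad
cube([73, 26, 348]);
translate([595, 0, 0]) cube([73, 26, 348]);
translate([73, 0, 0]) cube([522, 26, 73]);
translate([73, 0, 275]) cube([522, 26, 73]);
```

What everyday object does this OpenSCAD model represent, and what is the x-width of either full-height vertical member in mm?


A picture frame. The border width is 73 mm.

Four thin pieces enclosing a rectangular opening — a picture frame. The two full-height stiles are 348 mm tall; the top rail sits at z = 275 and is 73 mm tall, so the border above the opening is 348 − 275 = 73 mm, matching the stile x-width.


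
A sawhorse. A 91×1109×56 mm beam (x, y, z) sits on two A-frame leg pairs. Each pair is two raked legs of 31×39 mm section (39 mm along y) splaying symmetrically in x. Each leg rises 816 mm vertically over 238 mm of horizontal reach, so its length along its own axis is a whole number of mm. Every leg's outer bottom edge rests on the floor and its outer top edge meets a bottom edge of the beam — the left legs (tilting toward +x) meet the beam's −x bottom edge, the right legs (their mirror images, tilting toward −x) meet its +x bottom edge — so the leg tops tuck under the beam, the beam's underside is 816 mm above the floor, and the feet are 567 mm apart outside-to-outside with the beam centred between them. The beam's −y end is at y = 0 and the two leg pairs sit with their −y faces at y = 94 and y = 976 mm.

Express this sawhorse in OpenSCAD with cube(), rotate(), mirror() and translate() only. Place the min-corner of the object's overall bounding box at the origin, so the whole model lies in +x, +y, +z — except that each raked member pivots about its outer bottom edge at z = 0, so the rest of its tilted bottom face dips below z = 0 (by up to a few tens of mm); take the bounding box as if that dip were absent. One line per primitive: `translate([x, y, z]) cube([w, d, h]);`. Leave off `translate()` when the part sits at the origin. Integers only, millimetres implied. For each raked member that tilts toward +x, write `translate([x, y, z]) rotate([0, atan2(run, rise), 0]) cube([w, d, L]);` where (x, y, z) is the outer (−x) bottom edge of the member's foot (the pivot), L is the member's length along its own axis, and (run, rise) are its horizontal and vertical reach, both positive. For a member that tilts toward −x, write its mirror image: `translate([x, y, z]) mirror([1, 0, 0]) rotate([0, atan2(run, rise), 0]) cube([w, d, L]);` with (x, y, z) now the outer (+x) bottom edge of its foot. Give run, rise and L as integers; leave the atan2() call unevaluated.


translate([238, 0, 816]) cube([91, 1109, 56]);
translate([0, 94, 0]) rotate([0, atan2(238, 816), 0]) cube([31, 39, 850]);
translate([567, 94, 0]) mirror([1, 0, 0]) rotate([0, atan2(238, 816), 0]) cube([31, 39, 850]);
translate([0, 976, 0]) rotate([0, atan2(238, 816), 0]) cube([31, 39, 850]);
translate([567, 976, 0]) mirror([1, 0, 0]) rotate([0, atan2(238, 816), 0]) cube([31, 39, 850]);


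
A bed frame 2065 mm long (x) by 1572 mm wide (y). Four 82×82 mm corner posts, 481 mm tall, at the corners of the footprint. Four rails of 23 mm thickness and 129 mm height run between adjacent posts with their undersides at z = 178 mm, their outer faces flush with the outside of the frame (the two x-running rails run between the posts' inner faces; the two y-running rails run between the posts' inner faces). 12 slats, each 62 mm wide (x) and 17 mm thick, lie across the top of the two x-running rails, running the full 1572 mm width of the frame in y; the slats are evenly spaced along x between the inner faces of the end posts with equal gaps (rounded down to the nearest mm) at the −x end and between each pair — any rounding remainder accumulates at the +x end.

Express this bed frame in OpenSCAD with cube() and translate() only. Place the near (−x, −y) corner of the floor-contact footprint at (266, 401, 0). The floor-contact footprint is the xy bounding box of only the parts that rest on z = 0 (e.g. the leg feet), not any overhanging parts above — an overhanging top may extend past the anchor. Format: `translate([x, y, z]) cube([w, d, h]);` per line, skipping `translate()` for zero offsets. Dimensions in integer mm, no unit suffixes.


translate([266, 401, 0]) cube([82, 82, 481]);
translate([266, 1891, 0]) cube([82, 82, 481]);
translate([2249, 401, 0]) cube([82, 82, 481]);
translate([2249, 1891, 0]) cube([82, 82, 481]);
translate([348, 401, 178]) cube([1901, 23, 129]);
translate([348, 1950, 178]) cube([1901, 23, 129]);
translate([266, 483, 178]) cube([23, 1408, 129]);
translate([2308, 483, 178]) cube([23, 1408, 129]);
translate([437, 401, 307]) cube([62, 1572, 17]);
translate([588, 401, 307]) cube([62, 1572, 17]);
translate([739, 401, 307]) cube([62, 1572, 17]);
translate([890, 401, 307]) cube([62, 1572, 17]);
translate([1041, 401, 307]) cube([62, 1572, 17]);
translate([1192, 401, 307]) cube([62, 1572, 17]);
translate([1343, 401, 307]) cube([62, 1572, 17]);
translate([1494, 401, 307]) cube([62, 1572, 17]);
translate([1645, 401, 307]) cube([62, 1572, 17]);
translate([1796, 401, 307]) cube([62, 1572, 17]);
translate([1947, 401, 307]) cube([62, 1572, 17]);
translate([2098, 401, 307]) cube([62, 1572, 17]);


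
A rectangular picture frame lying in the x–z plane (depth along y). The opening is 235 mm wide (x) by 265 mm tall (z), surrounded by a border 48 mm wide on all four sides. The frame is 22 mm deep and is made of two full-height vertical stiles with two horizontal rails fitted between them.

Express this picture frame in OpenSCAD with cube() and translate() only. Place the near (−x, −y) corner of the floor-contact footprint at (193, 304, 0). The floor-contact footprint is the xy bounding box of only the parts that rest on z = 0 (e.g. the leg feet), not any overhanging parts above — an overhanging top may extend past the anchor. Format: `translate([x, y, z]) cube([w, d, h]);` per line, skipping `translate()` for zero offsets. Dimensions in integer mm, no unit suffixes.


translate([193, 304, 0]) cube([48, 22, 361]);
translate([476, 304, 0]) cube([48, 22, 361]);
translate([241, 304, 0]) cube([235, 22, 48]);
translate([241, 304, 313]) cube([235, 22, 48]);


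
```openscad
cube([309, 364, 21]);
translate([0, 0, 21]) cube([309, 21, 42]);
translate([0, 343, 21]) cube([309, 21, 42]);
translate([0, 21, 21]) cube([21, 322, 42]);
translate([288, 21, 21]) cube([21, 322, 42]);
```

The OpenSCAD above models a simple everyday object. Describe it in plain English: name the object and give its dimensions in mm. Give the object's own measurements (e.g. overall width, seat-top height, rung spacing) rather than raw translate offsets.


An open-topped rectangular box: outside dimensions 309×364×63 mm, with a uniform wall and base thickness of 21 mm. The base is a full 309×364 slab on the floor; four walls sit on top of the base. The front and back walls (the −y and +y sides) span the full width; the two side walls fit between them.


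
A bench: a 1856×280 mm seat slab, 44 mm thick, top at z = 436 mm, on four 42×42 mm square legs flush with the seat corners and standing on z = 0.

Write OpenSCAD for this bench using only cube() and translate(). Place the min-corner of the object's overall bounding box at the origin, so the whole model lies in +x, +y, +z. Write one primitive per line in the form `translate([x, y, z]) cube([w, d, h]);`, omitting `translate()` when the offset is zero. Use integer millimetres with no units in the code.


// leg_h = 436 − 44 = 392
translate([0, 0, 392]) cube([1856, 280, 44]);
cube([42, 42, 392]);
translate([0, 238, 0]) cube([42, 42, 392]);
translate([1814, 0, 0]) cube([42, 42, 392]);
translate([1814, 238, 0]) cube([42, 42, 392]);


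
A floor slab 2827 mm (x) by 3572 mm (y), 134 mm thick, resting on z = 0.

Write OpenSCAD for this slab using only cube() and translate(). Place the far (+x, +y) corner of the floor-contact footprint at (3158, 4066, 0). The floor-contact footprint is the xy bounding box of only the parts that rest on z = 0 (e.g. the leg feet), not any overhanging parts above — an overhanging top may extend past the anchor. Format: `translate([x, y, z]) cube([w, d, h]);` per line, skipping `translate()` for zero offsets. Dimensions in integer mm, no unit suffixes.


translate([331, 494, 0]) cube([2827, 3572, 134]);


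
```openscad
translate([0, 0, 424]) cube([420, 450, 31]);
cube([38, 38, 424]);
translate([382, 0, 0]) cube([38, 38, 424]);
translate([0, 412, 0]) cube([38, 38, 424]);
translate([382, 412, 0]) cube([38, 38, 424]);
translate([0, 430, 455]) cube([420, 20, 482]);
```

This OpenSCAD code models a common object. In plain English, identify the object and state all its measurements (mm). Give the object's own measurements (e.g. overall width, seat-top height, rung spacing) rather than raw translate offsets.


A chair. The seat is a 420×450×31 mm slab with its top at z = 455 mm, on four 38×38 mm corner legs (flush with the seat edges, standing on z = 0). A flat backrest 20 mm thick, 482 mm tall, spans the full seat width and rises from the seat top along its +y edge, rear face flush with the rear of the seat.


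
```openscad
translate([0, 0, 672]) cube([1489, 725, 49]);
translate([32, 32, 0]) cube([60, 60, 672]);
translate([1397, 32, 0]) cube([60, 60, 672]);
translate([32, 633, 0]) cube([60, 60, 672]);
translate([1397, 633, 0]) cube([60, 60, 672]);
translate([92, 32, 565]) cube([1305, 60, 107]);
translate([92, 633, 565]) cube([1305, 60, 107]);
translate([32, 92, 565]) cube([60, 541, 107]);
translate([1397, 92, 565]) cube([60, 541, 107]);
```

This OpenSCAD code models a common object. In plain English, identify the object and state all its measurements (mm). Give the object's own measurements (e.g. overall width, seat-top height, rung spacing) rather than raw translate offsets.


A table: top 1489 mm (x) × 725 mm (y), 49 mm thick, upper face at z = 721 mm, on four 60×60 mm square legs, each inset 32 mm from the nearest pair of top edges from z = 0 to the bottom of the top. Four apron rails, 60 mm thick and 107 mm tall, run between adjacent legs with their top edges flush with the underside of the top and their outer faces flush with the legs' outer faces.


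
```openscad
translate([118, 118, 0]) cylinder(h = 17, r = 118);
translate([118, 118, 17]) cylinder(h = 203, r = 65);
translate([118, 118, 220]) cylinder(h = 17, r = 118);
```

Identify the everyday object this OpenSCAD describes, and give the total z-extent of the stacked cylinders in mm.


A spool. The overall height is 237 mm.

Three coaxial cylinders, large–small–large — a spool. Two 17 mm flanges and a 203 mm core give 17 + 203 + 17 = 237 mm.


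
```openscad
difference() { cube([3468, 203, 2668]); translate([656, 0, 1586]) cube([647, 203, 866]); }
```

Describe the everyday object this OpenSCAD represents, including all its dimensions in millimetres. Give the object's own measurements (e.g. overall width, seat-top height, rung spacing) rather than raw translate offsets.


A wall 3468 mm long (x), 203 mm thick (y), 2668 mm tall, with a rectangular window opening cut through it. The opening is 647 mm wide and 866 mm tall; its sill is at z = 1586 mm and its near (−x) edge is 656 mm from the wall's −x end. The opening passes through the full wall thickness.


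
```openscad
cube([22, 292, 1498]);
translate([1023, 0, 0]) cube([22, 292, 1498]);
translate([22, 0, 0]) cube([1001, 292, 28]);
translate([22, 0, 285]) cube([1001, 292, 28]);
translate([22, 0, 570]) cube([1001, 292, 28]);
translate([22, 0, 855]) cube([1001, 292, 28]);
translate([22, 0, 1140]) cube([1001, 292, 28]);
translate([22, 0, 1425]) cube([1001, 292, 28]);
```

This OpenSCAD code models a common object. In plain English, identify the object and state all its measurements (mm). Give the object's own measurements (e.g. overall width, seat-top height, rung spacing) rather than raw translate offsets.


An open bookshelf. Two side panels, each 22 mm thick, 292 mm deep and 1498 mm tall, stand 1045 mm apart (outside-to-outside). Between them sit 6 shelves, each 28 mm thick and 292 mm deep, spanning the full gap between the sides. The bottom shelf rests on the floor (its underside at z = 0) and the clear gap between one shelf's top and the next shelf's underside is 257 mm.


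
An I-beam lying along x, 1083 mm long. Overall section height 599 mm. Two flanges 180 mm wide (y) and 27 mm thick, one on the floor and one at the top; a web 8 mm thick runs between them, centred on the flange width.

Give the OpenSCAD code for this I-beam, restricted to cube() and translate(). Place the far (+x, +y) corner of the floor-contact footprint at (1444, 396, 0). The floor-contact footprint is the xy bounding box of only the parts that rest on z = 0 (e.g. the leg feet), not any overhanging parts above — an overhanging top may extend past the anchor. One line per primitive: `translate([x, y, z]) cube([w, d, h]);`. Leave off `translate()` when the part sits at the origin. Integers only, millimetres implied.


translate([361, 216, 0]) cube([1083, 180, 27]);
translate([361, 302, 27]) cube([1083, 8, 545]);
translate([361, 216, 572]) cube([1083, 180, 27]);


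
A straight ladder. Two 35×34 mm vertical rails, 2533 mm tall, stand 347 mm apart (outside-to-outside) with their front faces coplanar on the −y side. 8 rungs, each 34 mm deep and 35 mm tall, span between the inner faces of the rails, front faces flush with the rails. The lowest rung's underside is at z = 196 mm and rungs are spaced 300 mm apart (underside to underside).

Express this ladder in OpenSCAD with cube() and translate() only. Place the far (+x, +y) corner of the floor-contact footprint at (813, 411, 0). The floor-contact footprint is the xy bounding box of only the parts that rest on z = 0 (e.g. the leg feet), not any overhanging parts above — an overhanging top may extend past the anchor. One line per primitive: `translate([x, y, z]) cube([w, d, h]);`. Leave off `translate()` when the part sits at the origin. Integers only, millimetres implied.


// rung span = 347 - 2*35 = 277
// rung[k] z = 196 + k*300
translate([466, 377, 0]) cube([35, 34, 2533]);
translate([778, 377, 0]) cube([35, 34, 2533]);
translate([501, 377, 196]) cube([277, 34, 35]);
translate([501, 377, 496]) cube([277, 34, 35]);
translate([501, 377, 796]) cube([277, 34, 35]);
translate([501, 377, 1096]) cube([277, 34, 35]);
translate([501, 377, 1396]) cube([277, 34, 35]);
translate([501, 377, 1696]) cube([277, 34, 35]);
translate([501, 377, 1996]) cube([277, 34, 35]);
translate([501, 377, 2296]) cube([277, 34, 35]);
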